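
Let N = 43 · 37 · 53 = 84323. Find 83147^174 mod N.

17426

Mod 43: 83147 ≡ 28; by Fermat, exponent reduces to 174 mod 42 = 6; 28^6 ≡ 11 (mod 43).
Mod 37: 83147 ≡ 8; by Fermat, exponent reduces to 174 mod 36 = 30; 8^30 ≡ 36 (mod 37).
Mod 53: 83147 ≡ 43; by Fermat, exponent reduces to 174 mod 52 = 18; 43^18 ≡ 42 (mod 53).
Combine by CRT: x ≡ 11 (mod 43), x ≡ 36 (mod 37), x ≡ 42 (mod 53) ⇒ x ≡ 17426 (mod 84323).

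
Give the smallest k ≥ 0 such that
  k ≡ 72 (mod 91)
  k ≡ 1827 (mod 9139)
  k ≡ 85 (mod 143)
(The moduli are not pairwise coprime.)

gcd(91, 9139) = 13 and 13 | (1827 − 72), so the pair is consistent; merging gives k ≡ 38383 (mod 63973), where 63973 = lcm(91, 9139).
gcd(63973, 143) = 13 and 13 | (85 − 38383), so the pair is consistent; merging gives k ≡ 422221 (mod 703703), where 703703 = lcm(63973, 143).
The solution is unique modulo lcm(91, 9139, 143) = 703703.

422221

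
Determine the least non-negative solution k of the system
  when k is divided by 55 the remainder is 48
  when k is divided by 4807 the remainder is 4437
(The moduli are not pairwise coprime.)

18858

gcd(55, 4807) = 11 and 11 | (4437 − 48), so the pair is consistent; merging gives k ≡ 18858 (mod 24035), where 24035 = lcm(55, 4807).
The solution is unique modulo lcm(55, 4807) = 24035.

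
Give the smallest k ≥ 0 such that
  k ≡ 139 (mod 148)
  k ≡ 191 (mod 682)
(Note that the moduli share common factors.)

4283

Combine the congruences pairwise.
gcd(148, 682) = 2 and 2 | (191 − 139), so the pair is consistent; merging gives k ≡ 4283 (mod 50468), where 50468 = lcm(148, 682).
The solution is unique modulo lcm(148, 682) = 50468.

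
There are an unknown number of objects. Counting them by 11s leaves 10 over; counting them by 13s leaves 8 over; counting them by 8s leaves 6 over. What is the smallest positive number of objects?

1022

The moduli are pairwise coprime; M = 11·13·8 = 1144.
M/11 = 104; 104 ≡ 5 (mod 11); 5·9 ≡ 1, so inverse 9.
M/13 = 88; 88 ≡ 10 (mod 13); 10·4 ≡ 1, so inverse 4.
M/8 = 143; 143 ≡ 7 (mod 8); 7·7 ≡ 1, so inverse 7.
N ≡ 10·104·9 + 8·88·4 + 6·143·7 = 18182.
18182 mod 1144 = 1022.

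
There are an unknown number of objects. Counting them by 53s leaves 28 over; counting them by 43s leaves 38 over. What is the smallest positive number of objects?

81

From N ≡ 28 (mod 53) write N = 28 + 53t. Substituting into N ≡ 38 (mod 43) gives 53t ≡ 10 (mod 43), and since 10⁻¹ ≡ 13 (mod 43), t ≡ 1. Hence N ≡ 28 + 53·1 = 81 (mod 2279).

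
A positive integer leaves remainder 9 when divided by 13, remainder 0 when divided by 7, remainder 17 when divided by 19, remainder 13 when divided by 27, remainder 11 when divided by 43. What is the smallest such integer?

From x ≡ 9 (mod 13) write x = 9 + 13t. Substituting into x ≡ 0 (mod 7) gives 13t ≡ 5 (mod 7), and since 6⁻¹ ≡ 6 (mod 7), t ≡ 2. Hence x ≡ 9 + 13·2 = 35 (mod 91).
From x ≡ 35 (mod 91) write x = 35 + 91t. Substituting into x ≡ 17 (mod 19) gives 91t ≡ 1 (mod 19), and since 15⁻¹ ≡ 14 (mod 19), t ≡ 14. Hence x ≡ 35 + 91·14 = 1309 (mod 1729).
From x ≡ 1309 (mod 1729) write x = 1309 + 1729t. Substituting into x ≡ 13 (mod 27) gives 1729t ≡ 0 (mod 27), and since 1⁻¹ ≡ 1 (mod 27), t ≡ 0. Hence x ≡ 1309 + 1729·0 = 1309 (mod 46683).
From x ≡ 1309 (mod 46683) write x = 1309 + 46683t. Substituting into x ≡ 11 (mod 43) gives 46683t ≡ 35 (mod 43), and since 28⁻¹ ≡ 20 (mod 43), t ≡ 12. Hence x ≡ 1309 + 46683·12 = 561505 (mod 2007369).

561505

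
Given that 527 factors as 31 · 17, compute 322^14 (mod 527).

18

Mod 31: 322 ≡ 12; 12^14 ≡ 18 (mod 31).
Mod 17: 322 ≡ 16; 16^14 ≡ 1 (mod 17).
Combine by CRT: x ≡ 18 (mod 31), x ≡ 1 (mod 17) ⇒ x ≡ 18 (mod 527).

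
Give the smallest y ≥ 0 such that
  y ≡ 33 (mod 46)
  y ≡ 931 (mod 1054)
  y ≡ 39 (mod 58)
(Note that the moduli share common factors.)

298159

Combine the congruences pairwise.
gcd(46, 1054) = 2 and 2 | (931 − 33), so the pair is consistent; merging gives y ≡ 7255 (mod 24242), where 24242 = lcm(46, 1054).
gcd(24242, 58) = 2 and 2 | (39 − 7255), so the pair is consistent; merging gives y ≡ 298159 (mod 703018), where 703018 = lcm(24242, 58).
The solution is unique modulo lcm(46, 1054, 58) = 703018.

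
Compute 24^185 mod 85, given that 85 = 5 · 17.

Mod 5: 24 ≡ 4; by Fermat, exponent reduces to 185 mod 4 = 1; 4^1 ≡ 4 (mod 5).
Mod 17: 24 ≡ 7; by Fermat, exponent reduces to 185 mod 16 = 9; 7^9 ≡ 10 (mod 17).
Combine by CRT: x ≡ 4 (mod 5), x ≡ 10 (mod 17) ⇒ x ≡ 44 (mod 85).

44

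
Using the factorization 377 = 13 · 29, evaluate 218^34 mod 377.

237

Mod 13: 218 ≡ 10; by Fermat, exponent reduces to 34 mod 12 = 10; 10^10 ≡ 3 (mod 13).
Mod 29: 218 ≡ 15; by Fermat, exponent reduces to 34 mod 28 = 6; 15^6 ≡ 5 (mod 29).
Combine by CRT: x ≡ 3 (mod 13), x ≡ 5 (mod 29) ⇒ x ≡ 237 (mod 377).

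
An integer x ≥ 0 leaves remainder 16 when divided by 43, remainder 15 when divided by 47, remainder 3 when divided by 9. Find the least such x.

Combine the congruences pairwise.
From x ≡ 16 (mod 43) write x = 16 + 43t. Substituting into x ≡ 15 (mod 47) gives 43t ≡ 46 (mod 47), and since 43⁻¹ ≡ 35 (mod 47), t ≡ 12. Hence x ≡ 16 + 43·12 = 532 (mod 2021).
From x ≡ 532 (mod 2021) write x = 532 + 2021t. Substituting into x ≡ 3 (mod 9) gives 2021t ≡ 2 (mod 9), and since 5⁻¹ ≡ 2 (mod 9), t ≡ 4. Hence x ≡ 532 + 2021·4 = 8616 (mod 18189).

8616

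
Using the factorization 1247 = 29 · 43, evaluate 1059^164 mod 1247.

Mod 29: 1059 ≡ 15; by Fermat, exponent reduces to 164 mod 28 = 24; 15^24 ≡ 16 (mod 29).
Mod 43: 1059 ≡ 27; by Fermat, exponent reduces to 164 mod 42 = 38; 27^38 ≡ 11 (mod 43).
Combine by CRT: x ≡ 16 (mod 29), x ≡ 11 (mod 43) ⇒ x ≡ 828 (mod 1247).

828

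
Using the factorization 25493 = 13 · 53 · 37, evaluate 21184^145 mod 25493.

Mod 13: 21184 ≡ 7; by Fermat, exponent reduces to 145 mod 12 = 1; 7^1 ≡ 7 (mod 13).
Mod 53: 21184 ≡ 37; by Fermat, exponent reduces to 145 mod 52 = 41; 37^41 ≡ 9 (mod 53).
Mod 37: 21184 ≡ 20; by Fermat, exponent reduces to 145 mod 36 = 1; 20^1 ≡ 20 (mod 37).
Combine by CRT: x ≡ 7 (mod 13), x ≡ 9 (mod 53), x ≡ 20 (mod 37) ⇒ x ≡ 17817 (mod 25493).

17817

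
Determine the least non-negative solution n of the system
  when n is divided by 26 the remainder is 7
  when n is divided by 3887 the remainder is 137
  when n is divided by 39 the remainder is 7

gcd(26, 3887) = 13 and 13 | (137 − 7), so the pair is consistent; merging gives n ≡ 137 (mod 7774), where 7774 = lcm(26, 3887).
gcd(7774, 39) = 13 and 13 | (7 − 137), so the pair is consistent; merging gives n ≡ 15685 (mod 23322), where 23322 = lcm(7774, 39).
The solution is unique modulo lcm(26, 3887, 39) = 23322.

15685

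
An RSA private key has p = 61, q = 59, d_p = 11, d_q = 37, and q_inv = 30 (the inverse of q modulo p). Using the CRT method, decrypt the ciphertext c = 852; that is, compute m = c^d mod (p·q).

m₁ = c^(d_p) mod p: c ≡ 59 (mod 61), and 59^11 mod 61 = 26.
m₂ = c^(d_q) mod q: c ≡ 26 (mod 59), and 26^37 mod 59 = 28.
h = q_inv·(m₁ − m₂) mod p = 30·(26 − 28) mod 61 = 1.
m = m₂ + h·q = 28 + 1·59 = 87.

87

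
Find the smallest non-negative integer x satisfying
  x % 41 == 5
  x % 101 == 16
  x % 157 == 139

126367

The moduli are pairwise coprime; N = 41·101·157 = 650137.
N/41 = 15857; 15857 ≡ 31 (mod 41); 31·4 ≡ 1, so inverse 4.
N/101 = 6437; 6437 ≡ 74 (mod 101); 74·86 ≡ 1, so inverse 86.
N/157 = 4141; 4141 ≡ 59 (mod 157); 59·8 ≡ 1, so inverse 8.
x ≡ 5·15857·4 + 16·6437·86 + 139·4141·8 = 13779244.
13779244 mod 650137 = 126367.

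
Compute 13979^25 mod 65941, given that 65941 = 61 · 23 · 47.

Mod 61: 13979 ≡ 10; 10^25 ≡ 29 (mod 61).
Mod 23: 13979 ≡ 18; by Fermat, exponent reduces to 25 mod 22 = 3; 18^3 ≡ 13 (mod 23).
Mod 47: 13979 ≡ 20; 20^25 ≡ 23 (mod 47).
Combine by CRT: x ≡ 29 (mod 61), x ≡ 13 (mod 23), x ≡ 23 (mod 47) ⇒ x ≡ 35226 (mod 65941).

35226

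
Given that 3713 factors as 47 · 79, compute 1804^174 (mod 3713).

Mod 47: 1804 ≡ 18; by Fermat, exponent reduces to 174 mod 46 = 36; 18^36 ≡ 2 (mod 47).
Mod 79: 1804 ≡ 66; by Fermat, exponent reduces to 174 mod 78 = 18; 66^18 ≡ 10 (mod 79).
Combine by CRT: x ≡ 2 (mod 47), x ≡ 10 (mod 79) ⇒ x ≡ 2775 (mod 3713).

2775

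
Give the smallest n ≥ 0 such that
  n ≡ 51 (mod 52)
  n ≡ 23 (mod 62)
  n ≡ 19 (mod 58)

5355

gcd(52, 62) = 2 and 2 | (23 − 51), so the pair is consistent; merging gives n ≡ 519 (mod 1612), where 1612 = lcm(52, 62).
gcd(1612, 58) = 2 and 2 | (19 − 519), so the pair is consistent; merging gives n ≡ 5355 (mod 46748), where 46748 = lcm(1612, 58).
The solution is unique modulo lcm(52, 62, 58) = 46748.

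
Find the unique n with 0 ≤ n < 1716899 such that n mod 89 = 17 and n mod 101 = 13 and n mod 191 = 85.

The moduli are pairwise coprime; M = 89·101·191 = 1716899.
M/89 = 19291; 19291 ≡ 67 (mod 89); 67·4 ≡ 1, so inverse 4.
M/101 = 16999; 16999 ≡ 31 (mod 101); 31·88 ≡ 1, so inverse 88.
M/191 = 8989; 8989 ≡ 12 (mod 191); 12·16 ≡ 1, so inverse 16.
n ≡ 17·19291·4 + 13·16999·88 + 85·8989·16 = 32983684.
32983684 mod 1716899 = 362603.

362603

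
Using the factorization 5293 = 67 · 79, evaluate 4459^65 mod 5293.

3848

Mod 67: 4459 ≡ 37; 37^65 ≡ 29 (mod 67).
Mod 79: 4459 ≡ 35; 35^65 ≡ 56 (mod 79).
Combine by CRT: x ≡ 29 (mod 67), x ≡ 56 (mod 79) ⇒ x ≡ 3848 (mod 5293).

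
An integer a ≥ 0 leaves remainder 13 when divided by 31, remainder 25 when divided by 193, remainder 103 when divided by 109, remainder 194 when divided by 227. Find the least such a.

Combine the congruences pairwise.
From a ≡ 13 (mod 31) write a = 13 + 31t. Substituting into a ≡ 25 (mod 193) gives 31t ≡ 12 (mod 193), and since 31⁻¹ ≡ 137 (mod 193), t ≡ 100. Hence a ≡ 13 + 31·100 = 3113 (mod 5983).
From a ≡ 3113 (mod 5983) write a = 3113 + 5983t. Substituting into a ≡ 103 (mod 109) gives 5983t ≡ 42 (mod 109), and since 97⁻¹ ≡ 9 (mod 109), t ≡ 51. Hence a ≡ 3113 + 5983·51 = 308246 (mod 652147).
From a ≡ 308246 (mod 652147) write a = 308246 + 652147t. Substituting into a ≡ 194 (mod 227) gives 652147t ≡ 214 (mod 227), and since 203⁻¹ ≡ 104 (mod 227), t ≡ 10. Hence a ≡ 308246 + 652147·10 = 6829716 (mod 148037369).

6829716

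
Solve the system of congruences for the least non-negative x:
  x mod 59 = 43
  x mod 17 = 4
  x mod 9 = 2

From x ≡ 43 (mod 59) write x = 43 + 59t. Substituting into x ≡ 4 (mod 17) gives 59t ≡ 12 (mod 17), and since 8⁻¹ ≡ 15 (mod 17), t ≡ 10. Hence x ≡ 43 + 59·10 = 633 (mod 1003).
From x ≡ 633 (mod 1003) write x = 633 + 1003t. Substituting into x ≡ 2 (mod 9) gives 1003t ≡ 8 (mod 9), and since 4⁻¹ ≡ 7 (mod 9), t ≡ 2. Hence x ≡ 633 + 1003·2 = 2639 (mod 9027).

2639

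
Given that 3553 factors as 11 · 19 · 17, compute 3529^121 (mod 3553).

Mod 11: 3529 ≡ 9; by Fermat, exponent reduces to 121 mod 10 = 1; 9^1 ≡ 9 (mod 11).
Mod 19: 3529 ≡ 14; by Fermat, exponent reduces to 121 mod 18 = 13; 14^13 ≡ 2 (mod 19).
Mod 17: 3529 ≡ 10; by Fermat, exponent reduces to 121 mod 16 = 9; 10^9 ≡ 7 (mod 17).
Combine by CRT: x ≡ 9 (mod 11), x ≡ 2 (mod 19), x ≡ 7 (mod 17) ⇒ x ≡ 3441 (mod 3553).

3441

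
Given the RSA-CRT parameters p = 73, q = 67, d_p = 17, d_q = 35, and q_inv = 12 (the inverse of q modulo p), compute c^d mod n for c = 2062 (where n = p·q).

m₁ = c^(d_p) mod p: c ≡ 18 (mod 73), and 18^17 mod 73 = 69.
m₂ = c^(d_q) mod q: c ≡ 52 (mod 67), and 52^35 mod 67 = 43.
h = q_inv·(m₁ − m₂) mod p = 12·(69 − 43) mod 73 = 20.
m = m₂ + h·q = 43 + 20·67 = 1383.

1383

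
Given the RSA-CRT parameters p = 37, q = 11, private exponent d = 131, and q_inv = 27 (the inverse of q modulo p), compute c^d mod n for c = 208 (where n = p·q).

d_p = d mod (p−1) = 131 mod 36 = 23; d_q = d mod (q−1) = 1.
m₁ = c^(d_p) mod p: c ≡ 23 (mod 37), and 23^23 mod 37 = 29.
m₂ = c^(d_q) mod q: c ≡ 10 (mod 11), and 10^1 mod 11 = 10.
h = q_inv·(m₁ − m₂) mod p = 27·(29 − 10) mod 37 = 32.
m = m₂ + h·q = 10 + 32·11 = 362.

362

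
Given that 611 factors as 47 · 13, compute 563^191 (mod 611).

Mod 47: 563 ≡ 46; by Fermat, exponent reduces to 191 mod 46 = 7; 46^7 ≡ 46 (mod 47).
Mod 13: 563 ≡ 4; by Fermat, exponent reduces to 191 mod 12 = 11; 4^11 ≡ 10 (mod 13).
Combine by CRT: x ≡ 46 (mod 47), x ≡ 10 (mod 13) ⇒ x ≡ 140 (mod 611).

140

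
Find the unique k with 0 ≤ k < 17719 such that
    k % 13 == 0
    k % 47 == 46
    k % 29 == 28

From k ≡ 0 (mod 13) write k = 0 + 13t. Substituting into k ≡ 46 (mod 47) gives 13t ≡ 46 (mod 47), and since 13⁻¹ ≡ 29 (mod 47), t ≡ 18. Hence k ≡ 0 + 13·18 = 234 (mod 611).
From k ≡ 234 (mod 611) write k = 234 + 611t. Substituting into k ≡ 28 (mod 29) gives 611t ≡ 26 (mod 29), and since 2⁻¹ ≡ 15 (mod 29), t ≡ 13. Hence k ≡ 234 + 611·13 = 8177 (mod 17719).

8177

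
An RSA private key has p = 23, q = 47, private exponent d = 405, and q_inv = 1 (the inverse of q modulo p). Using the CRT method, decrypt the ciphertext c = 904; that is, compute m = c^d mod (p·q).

590

d_p = d mod (p−1) = 405 mod 22 = 9; d_q = d mod (q−1) = 37.
m₁ = c^(d_p) mod p: c ≡ 7 (mod 23), and 7^9 mod 23 = 15.
m₂ = c^(d_q) mod q: c ≡ 11 (mod 47), and 11^37 mod 47 = 26.
h = q_inv·(m₁ − m₂) mod p = 1·(15 − 26) mod 23 = 12.
m = m₂ + h·q = 26 + 12·47 = 590.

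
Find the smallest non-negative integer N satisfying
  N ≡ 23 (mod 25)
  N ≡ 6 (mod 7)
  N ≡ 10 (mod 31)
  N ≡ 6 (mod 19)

The moduli are pairwise coprime; M = 25·7·31·19 = 103075.
M/25 = 4123; 4123 ≡ 23 (mod 25); 23·12 ≡ 1, so inverse 12.
M/7 = 14725; 14725 ≡ 4 (mod 7); 4·2 ≡ 1, so inverse 2.
M/31 = 3325; 3325 ≡ 8 (mod 31); 8·4 ≡ 1, so inverse 4.
M/19 = 5425; 5425 ≡ 10 (mod 19); 10·2 ≡ 1, so inverse 2.
N ≡ 23·4123·12 + 6·14725·2 + 10·3325·4 + 6·5425·2 = 1512748.
1512748 mod 103075 = 69698.

69698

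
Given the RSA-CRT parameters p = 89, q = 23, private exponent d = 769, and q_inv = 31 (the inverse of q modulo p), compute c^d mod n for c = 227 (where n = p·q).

d_p = d mod (p−1) = 769 mod 88 = 65; d_q = d mod (q−1) = 21.
m₁ = c^(d_p) mod p: c ≡ 49 (mod 89), and 49^65 mod 89 = 69.
m₂ = c^(d_q) mod q: c ≡ 20 (mod 23), and 20^21 mod 23 = 15.
h = q_inv·(m₁ − m₂) mod p = 31·(69 − 15) mod 89 = 72.
m = m₂ + h·q = 15 + 72·23 = 1671.

1671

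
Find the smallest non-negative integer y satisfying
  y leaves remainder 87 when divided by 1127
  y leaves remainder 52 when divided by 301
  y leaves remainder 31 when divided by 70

216471

Combine the congruences pairwise.
gcd(1127, 301) = 7 and 7 | (52 − 87), so the pair is consistent; merging gives y ≡ 22627 (mod 48461), where 48461 = lcm(1127, 301).
gcd(48461, 70) = 7 and 7 | (31 − 22627), so the pair is consistent; merging gives y ≡ 216471 (mod 484610), where 484610 = lcm(48461, 70).
The solution is unique modulo lcm(1127, 301, 70) = 484610.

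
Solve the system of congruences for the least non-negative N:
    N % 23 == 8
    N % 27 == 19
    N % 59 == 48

27424

From N ≡ 8 (mod 23) write N = 8 + 23t. Substituting into N ≡ 19 (mod 27) gives 23t ≡ 11 (mod 27), and since 23⁻¹ ≡ 20 (mod 27), t ≡ 4. Hence N ≡ 8 + 23·4 = 100 (mod 621).
From N ≡ 100 (mod 621) write N = 100 + 621t. Substituting into N ≡ 48 (mod 59) gives 621t ≡ 7 (mod 59), and since 31⁻¹ ≡ 40 (mod 59), t ≡ 44. Hence N ≡ 100 + 621·44 = 27424 (mod 36639).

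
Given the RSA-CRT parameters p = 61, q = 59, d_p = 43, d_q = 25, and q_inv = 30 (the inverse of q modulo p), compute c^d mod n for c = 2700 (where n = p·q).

666

m₁ = c^(d_p) mod p: c ≡ 16 (mod 61), and 16^43 mod 61 = 56.
m₂ = c^(d_q) mod q: c ≡ 45 (mod 59), and 45^25 mod 59 = 17.
h = q_inv·(m₁ − m₂) mod p = 30·(56 − 17) mod 61 = 11.
m = m₂ + h·q = 17 + 11·59 = 666.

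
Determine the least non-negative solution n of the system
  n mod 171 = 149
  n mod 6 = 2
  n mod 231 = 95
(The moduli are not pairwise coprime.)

17420

gcd(171, 6) = 3 and 3 | (2 − 149), so the pair is consistent; merging gives n ≡ 320 (mod 342), where 342 = lcm(171, 6).
gcd(342, 231) = 3 and 3 | (95 − 320), so the pair is consistent; merging gives n ≡ 17420 (mod 26334), where 26334 = lcm(342, 231).
The solution is unique modulo lcm(171, 6, 231) = 26334.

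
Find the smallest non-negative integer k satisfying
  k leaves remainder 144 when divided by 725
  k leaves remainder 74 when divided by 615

72644

gcd(725, 615) = 5 and 5 | (74 − 144), so the pair is consistent; merging gives k ≡ 72644 (mod 89175), where 89175 = lcm(725, 615).
The solution is unique modulo lcm(725, 615) = 89175.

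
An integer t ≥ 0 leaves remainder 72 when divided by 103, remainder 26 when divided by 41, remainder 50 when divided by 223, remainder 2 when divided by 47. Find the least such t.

From t ≡ 72 (mod 103) write t = 72 + 103s. Substituting into t ≡ 26 (mod 41) gives 103s ≡ 36 (mod 41), and since 21⁻¹ ≡ 2 (mod 41), s ≡ 31. Hence t ≡ 72 + 103·31 = 3265 (mod 4223).
From t ≡ 3265 (mod 4223) write t = 3265 + 4223s. Substituting into t ≡ 50 (mod 223) gives 4223s ≡ 130 (mod 223), and since 209⁻¹ ≡ 207 (mod 223), s ≡ 150. Hence t ≡ 3265 + 4223·150 = 636715 (mod 941729).
From t ≡ 636715 (mod 941729) write t = 636715 + 941729s. Substituting into t ≡ 2 (mod 47) gives 941729s ≡ 43 (mod 47), and since 37⁻¹ ≡ 14 (mod 47), s ≡ 38. Hence t ≡ 636715 + 941729·38 = 36422417 (mod 44261263).

36422417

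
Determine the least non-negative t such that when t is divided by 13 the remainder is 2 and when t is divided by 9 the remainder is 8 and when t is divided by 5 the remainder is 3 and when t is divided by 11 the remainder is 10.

The moduli are pairwise coprime; N = 13·9·5·11 = 6435.
N/13 = 495; 495 ≡ 1 (mod 13), inverse 1.
N/9 = 715; 715 ≡ 4 (mod 9); 4·7 ≡ 1, so inverse 7.
N/5 = 1287; 1287 ≡ 2 (mod 5); 2·3 ≡ 1, so inverse 3.
N/11 = 585; 585 ≡ 2 (mod 11); 2·6 ≡ 1, so inverse 6.
t ≡ 2·495·1 + 8·715·7 + 3·1287·3 + 10·585·6 = 87713.
87713 mod 6435 = 4058.

4058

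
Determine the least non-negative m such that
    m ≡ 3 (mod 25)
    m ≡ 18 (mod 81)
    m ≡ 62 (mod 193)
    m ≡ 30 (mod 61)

3510153

The moduli are pairwise coprime; N = 25·81·193·61 = 23840325.
N/25 = 953613; 953613 ≡ 13 (mod 25); 13·2 ≡ 1, so inverse 2.
N/81 = 294325; 294325 ≡ 52 (mod 81); 52·67 ≡ 1, so inverse 67.
N/193 = 123525; 123525 ≡ 5 (mod 193); 5·116 ≡ 1, so inverse 116.
N/61 = 390825; 390825 ≡ 59 (mod 61); 59·30 ≡ 1, so inverse 30.
m ≡ 3·953613·2 + 18·294325·67 + 62·123525·116 + 30·390825·30 = 1600811928.
1600811928 mod 23840325 = 3510153.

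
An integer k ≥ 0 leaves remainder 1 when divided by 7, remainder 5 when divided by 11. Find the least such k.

71

From k ≡ 1 (mod 7) write k = 1 + 7t. Substituting into k ≡ 5 (mod 11) gives 7t ≡ 4 (mod 11), and since 7⁻¹ ≡ 8 (mod 11), t ≡ 10. Hence k ≡ 1 + 7·10 = 71 (mod 77).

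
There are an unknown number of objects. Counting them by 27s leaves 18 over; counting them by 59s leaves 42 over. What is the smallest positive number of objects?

396

From N ≡ 18 (mod 27) write N = 18 + 27t. Substituting into N ≡ 42 (mod 59) gives 27t ≡ 24 (mod 59), and since 27⁻¹ ≡ 35 (mod 59), t ≡ 14. Hence N ≡ 18 + 27·14 = 396 (mod 1593).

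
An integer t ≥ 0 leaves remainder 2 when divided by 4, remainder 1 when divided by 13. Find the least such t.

Combine the congruences pairwise.
From t ≡ 2 (mod 4) write t = 2 + 4s. Substituting into t ≡ 1 (mod 13) gives 4s ≡ 12 (mod 13), and since 4⁻¹ ≡ 10 (mod 13), s ≡ 3. Hence t ≡ 2 + 4·3 = 14 (mod 52).

14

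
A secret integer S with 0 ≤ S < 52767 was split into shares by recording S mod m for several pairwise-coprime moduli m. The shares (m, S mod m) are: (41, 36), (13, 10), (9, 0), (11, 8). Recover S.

24021

The moduli are pairwise coprime; N = 41·13·9·11 = 52767.
N/41 = 1287; 1287 ≡ 16 (mod 41); 16·18 ≡ 1, so inverse 18.
N/13 = 4059; 4059 ≡ 3 (mod 13); 3·9 ≡ 1, so inverse 9.
N/9 = 5863; 5863 ≡ 4 (mod 9); 4·7 ≡ 1, so inverse 7.
N/11 = 4797; 4797 ≡ 1 (mod 11), inverse 1.
S ≡ 36·1287·18 + 10·4059·9 + 0·5863·7 + 8·4797·1 = 1237662.
1237662 mod 52767 = 24021.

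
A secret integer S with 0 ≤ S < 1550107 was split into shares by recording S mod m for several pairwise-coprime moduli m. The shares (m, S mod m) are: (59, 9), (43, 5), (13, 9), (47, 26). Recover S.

The moduli are pairwise coprime; N = 59·43·13·47 = 1550107.
N/59 = 26273; 26273 ≡ 18 (mod 59); 18·23 ≡ 1, so inverse 23.
N/43 = 36049; 36049 ≡ 15 (mod 43); 15·23 ≡ 1, so inverse 23.
N/13 = 119239; 119239 ≡ 3 (mod 13); 3·9 ≡ 1, so inverse 9.
N/47 = 32981; 32981 ≡ 34 (mod 47); 34·18 ≡ 1, so inverse 18.
S ≡ 9·26273·23 + 5·36049·23 + 9·119239·9 + 26·32981·18 = 34677613.
34677613 mod 1550107 = 575259.

575259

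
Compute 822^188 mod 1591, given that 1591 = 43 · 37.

232

Mod 43: 822 ≡ 5; by Fermat, exponent reduces to 188 mod 42 = 20; 5^20 ≡ 17 (mod 43).
Mod 37: 822 ≡ 8; by Fermat, exponent reduces to 188 mod 36 = 8; 8^8 ≡ 10 (mod 37).
Combine by CRT: x ≡ 17 (mod 43), x ≡ 10 (mod 37) ⇒ x ≡ 232 (mod 1591).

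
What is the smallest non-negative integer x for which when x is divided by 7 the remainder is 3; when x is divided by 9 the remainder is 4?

31

From x ≡ 3 (mod 7) write x = 3 + 7t. Substituting into x ≡ 4 (mod 9) gives 7t ≡ 1 (mod 9), and since 7⁻¹ ≡ 4 (mod 9), t ≡ 4. Hence x ≡ 3 + 7·4 = 31 (mod 63).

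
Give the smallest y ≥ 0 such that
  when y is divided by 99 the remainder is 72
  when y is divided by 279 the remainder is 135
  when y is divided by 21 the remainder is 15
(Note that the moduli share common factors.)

gcd(99, 279) = 9 and 9 | (135 − 72), so the pair is consistent; merging gives y ≡ 2646 (mod 3069), where 3069 = lcm(99, 279).
gcd(3069, 21) = 3 and 3 | (15 − 2646), so the pair is consistent; merging gives y ≡ 17991 (mod 21483), where 21483 = lcm(3069, 21).
The solution is unique modulo lcm(99, 279, 21) = 21483.

17991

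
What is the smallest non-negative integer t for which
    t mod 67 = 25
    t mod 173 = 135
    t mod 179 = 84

1503505

The moduli are pairwise coprime; N = 67·173·179 = 2074789.
N/67 = 30967; 30967 ≡ 13 (mod 67); 13·31 ≡ 1, so inverse 31.
N/173 = 11993; 11993 ≡ 56 (mod 173); 56·34 ≡ 1, so inverse 34.
N/179 = 11591; 11591 ≡ 135 (mod 179); 135·61 ≡ 1, so inverse 61.
t ≡ 25·30967·31 + 135·11993·34 + 84·11591·61 = 138439579.
138439579 mod 2074789 = 1503505.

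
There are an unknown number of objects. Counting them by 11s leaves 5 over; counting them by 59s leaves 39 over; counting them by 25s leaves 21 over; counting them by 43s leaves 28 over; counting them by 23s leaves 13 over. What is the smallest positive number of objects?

The moduli are pairwise coprime; M = 11·59·25·43·23 = 16046525.
M/11 = 1458775; 1458775 ≡ 10 (mod 11); 10·10 ≡ 1, so inverse 10.
M/59 = 271975; 271975 ≡ 44 (mod 59); 44·55 ≡ 1, so inverse 55.
M/25 = 641861; 641861 ≡ 11 (mod 25); 11·16 ≡ 1, so inverse 16.
M/43 = 373175; 373175 ≡ 21 (mod 43); 21·41 ≡ 1, so inverse 41.
M/23 = 697675; 697675 ≡ 16 (mod 23); 16·13 ≡ 1, so inverse 13.
N ≡ 5·1458775·10 + 39·271975·55 + 21·641861·16 + 28·373175·41 + 13·697675·13 = 1418302396.
1418302396 mod 16046525 = 6208196.

6208196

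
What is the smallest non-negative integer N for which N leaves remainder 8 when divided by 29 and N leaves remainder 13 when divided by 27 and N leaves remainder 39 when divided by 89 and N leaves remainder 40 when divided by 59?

441301

Combine the congruences pairwise.
From N ≡ 8 (mod 29) write N = 8 + 29t. Substituting into N ≡ 13 (mod 27) gives 29t ≡ 5 (mod 27), and since 2⁻¹ ≡ 14 (mod 27), t ≡ 16. Hence N ≡ 8 + 29·16 = 472 (mod 783).
From N ≡ 472 (mod 783) write N = 472 + 783t. Substituting into N ≡ 39 (mod 89) gives 783t ≡ 12 (mod 89), and since 71⁻¹ ≡ 84 (mod 89), t ≡ 29. Hence N ≡ 472 + 783·29 = 23179 (mod 69687).
From N ≡ 23179 (mod 69687) write N = 23179 + 69687t. Substituting into N ≡ 40 (mod 59) gives 69687t ≡ 48 (mod 59), and since 8⁻¹ ≡ 37 (mod 59), t ≡ 6. Hence N ≡ 23179 + 69687·6 = 441301 (mod 4111533).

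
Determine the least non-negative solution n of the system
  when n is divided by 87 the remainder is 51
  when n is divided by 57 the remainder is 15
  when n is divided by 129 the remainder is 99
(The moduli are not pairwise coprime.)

gcd(87, 57) = 3 and 3 | (15 − 51), so the pair is consistent; merging gives n ≡ 1269 (mod 1653), where 1653 = lcm(87, 57).
gcd(1653, 129) = 3 and 3 | (99 − 1269), so the pair is consistent; merging gives n ≡ 64083 (mod 71079), where 71079 = lcm(1653, 129).
The solution is unique modulo lcm(87, 57, 129) = 71079.

64083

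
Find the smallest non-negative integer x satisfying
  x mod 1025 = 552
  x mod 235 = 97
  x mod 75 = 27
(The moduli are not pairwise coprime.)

gcd(1025, 235) = 5 and 5 | (97 − 552), so the pair is consistent; merging gives x ≡ 14902 (mod 48175), where 48175 = lcm(1025, 235).
gcd(48175, 75) = 25 and 25 | (27 − 14902), so the pair is consistent; merging gives x ≡ 111252 (mod 144525), where 144525 = lcm(48175, 75).
The solution is unique modulo lcm(1025, 235, 75) = 144525.

111252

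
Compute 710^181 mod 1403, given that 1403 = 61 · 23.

Mod 61: 710 ≡ 39; by Fermat, exponent reduces to 181 mod 60 = 1; 39^1 ≡ 39 (mod 61).
Mod 23: 710 ≡ 20; by Fermat, exponent reduces to 181 mod 22 = 5; 20^5 ≡ 10 (mod 23).
Combine by CRT: x ≡ 39 (mod 61), x ≡ 10 (mod 23) ⇒ x ≡ 1137 (mod 1403).

1137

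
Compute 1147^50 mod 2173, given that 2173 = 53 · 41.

Mod 53: 1147 ≡ 34; 34^50 ≡ 37 (mod 53).
Mod 41: 1147 ≡ 40; by Fermat, exponent reduces to 50 mod 40 = 10; 40^10 ≡ 1 (mod 41).
Combine by CRT: x ≡ 37 (mod 53), x ≡ 1 (mod 41) ⇒ x ≡ 2051 (mod 2173).

2051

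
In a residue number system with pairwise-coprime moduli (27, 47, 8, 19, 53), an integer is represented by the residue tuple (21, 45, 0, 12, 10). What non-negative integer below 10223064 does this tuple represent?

From x ≡ 21 (mod 27) write x = 21 + 27t. Substituting into x ≡ 45 (mod 47) gives 27t ≡ 24 (mod 47), and since 27⁻¹ ≡ 7 (mod 47), t ≡ 27. Hence x ≡ 21 + 27·27 = 750 (mod 1269).
From x ≡ 750 (mod 1269) write x = 750 + 1269t. Substituting into x ≡ 0 (mod 8) gives 1269t ≡ 2 (mod 8), and since 5⁻¹ ≡ 5 (mod 8), t ≡ 2. Hence x ≡ 750 + 1269·2 = 3288 (mod 10152).
From x ≡ 3288 (mod 10152) write x = 3288 + 10152t. Substituting into x ≡ 12 (mod 19) gives 10152t ≡ 11 (mod 19), and since 6⁻¹ ≡ 16 (mod 19), t ≡ 5. Hence x ≡ 3288 + 10152·5 = 54048 (mod 192888).
From x ≡ 54048 (mod 192888) write x = 54048 + 192888t. Substituting into x ≡ 10 (mod 53) gives 192888t ≡ 22 (mod 53), and since 21⁻¹ ≡ 48 (mod 53), t ≡ 49. Hence x ≡ 54048 + 192888·49 = 9505560 (mod 10223064).

9505560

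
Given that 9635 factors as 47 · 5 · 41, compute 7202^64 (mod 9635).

Mod 47: 7202 ≡ 11; by Fermat, exponent reduces to 64 mod 46 = 18; 11^18 ≡ 34 (mod 47).
Mod 5: 7202 ≡ 2; since 4 | 64, by Fermat 2^64 ≡ 1 (mod 5).
Mod 41: 7202 ≡ 27; by Fermat, exponent reduces to 64 mod 40 = 24; 27^24 ≡ 1 (mod 41).
Combine by CRT: x ≡ 34 (mod 47), x ≡ 1 (mod 5), x ≡ 1 (mod 41) ⇒ x ≡ 2666 (mod 9635).

2666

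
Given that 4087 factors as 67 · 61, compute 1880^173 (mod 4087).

1819

Mod 67: 1880 ≡ 4; by Fermat, exponent reduces to 173 mod 66 = 41; 4^41 ≡ 10 (mod 67).
Mod 61: 1880 ≡ 50; by Fermat, exponent reduces to 173 mod 60 = 53; 50^53 ≡ 50 (mod 61).
Combine by CRT: x ≡ 10 (mod 67), x ≡ 50 (mod 61) ⇒ x ≡ 1819 (mod 4087).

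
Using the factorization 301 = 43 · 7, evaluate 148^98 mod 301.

36

Mod 43: 148 ≡ 19; by Fermat, exponent reduces to 98 mod 42 = 14; 19^14 ≡ 36 (mod 43).
Mod 7: 148 ≡ 1; by Fermat, exponent reduces to 98 mod 6 = 2; 1^2 ≡ 1 (mod 7).
Combine by CRT: x ≡ 36 (mod 43), x ≡ 1 (mod 7) ⇒ x ≡ 36 (mod 301).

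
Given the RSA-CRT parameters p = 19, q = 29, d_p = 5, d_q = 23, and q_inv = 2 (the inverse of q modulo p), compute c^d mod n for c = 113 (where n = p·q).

398

m₁ = c^(d_p) mod p: c ≡ 18 (mod 19), and 18^5 mod 19 = 18.
m₂ = c^(d_q) mod q: c ≡ 26 (mod 29), and 26^23 mod 29 = 21.
h = q_inv·(m₁ − m₂) mod p = 2·(18 − 21) mod 19 = 13.
m = m₂ + h·q = 21 + 13·29 = 398.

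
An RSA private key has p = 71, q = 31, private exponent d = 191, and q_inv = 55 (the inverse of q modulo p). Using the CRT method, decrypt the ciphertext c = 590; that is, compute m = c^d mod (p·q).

1272

d_p = d mod (p−1) = 191 mod 70 = 51; d_q = d mod (q−1) = 11.
m₁ = c^(d_p) mod p: c ≡ 22 (mod 71), and 22^51 mod 71 = 65.
m₂ = c^(d_q) mod q: c ≡ 1 (mod 31), and 1^11 mod 31 = 1.
h = q_inv·(m₁ − m₂) mod p = 55·(65 − 1) mod 71 = 41.
m = m₂ + h·q = 1 + 41·31 = 1272.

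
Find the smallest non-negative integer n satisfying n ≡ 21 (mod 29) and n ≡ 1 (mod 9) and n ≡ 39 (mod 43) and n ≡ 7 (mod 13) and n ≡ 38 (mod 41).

3139039

Combine the congruences pairwise.
From n ≡ 21 (mod 29) write n = 21 + 29t. Substituting into n ≡ 1 (mod 9) gives 29t ≡ 7 (mod 9), and since 2⁻¹ ≡ 5 (mod 9), t ≡ 8. Hence n ≡ 21 + 29·8 = 253 (mod 261).
From n ≡ 253 (mod 261) write n = 253 + 261t. Substituting into n ≡ 39 (mod 43) gives 261t ≡ 1 (mod 43), and since 3⁻¹ ≡ 29 (mod 43), t ≡ 29. Hence n ≡ 253 + 261·29 = 7822 (mod 11223).
From n ≡ 7822 (mod 11223) write n = 7822 + 11223t. Substituting into n ≡ 7 (mod 13) gives 11223t ≡ 11 (mod 13), and since 4⁻¹ ≡ 10 (mod 13), t ≡ 6. Hence n ≡ 7822 + 11223·6 = 75160 (mod 145899).
From n ≡ 75160 (mod 145899) write n = 75160 + 145899t. Substituting into n ≡ 38 (mod 41) gives 145899t ≡ 31 (mod 41), and since 21⁻¹ ≡ 2 (mod 41), t ≡ 21. Hence n ≡ 75160 + 145899·21 = 3139039 (mod 5981859).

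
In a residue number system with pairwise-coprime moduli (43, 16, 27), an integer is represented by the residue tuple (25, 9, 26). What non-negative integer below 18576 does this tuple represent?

17225

From x ≡ 25 (mod 43) write x = 25 + 43t. Substituting into x ≡ 9 (mod 16) gives 43t ≡ 0 (mod 16), and since 11⁻¹ ≡ 3 (mod 16), t ≡ 0. Hence x ≡ 25 + 43·0 = 25 (mod 688).
From x ≡ 25 (mod 688) write x = 25 + 688t. Substituting into x ≡ 26 (mod 27) gives 688t ≡ 1 (mod 27), and since 13⁻¹ ≡ 25 (mod 27), t ≡ 25. Hence x ≡ 25 + 688·25 = 17225 (mod 18576).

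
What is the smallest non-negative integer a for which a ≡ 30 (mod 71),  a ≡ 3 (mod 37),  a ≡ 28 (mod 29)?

58463

The moduli are pairwise coprime; N = 71·37·29 = 76183.
N/71 = 1073; 1073 ≡ 8 (mod 71); 8·9 ≡ 1, so inverse 9.
N/37 = 2059; 2059 ≡ 24 (mod 37); 24·17 ≡ 1, so inverse 17.
N/29 = 2627; 2627 ≡ 17 (mod 29); 17·12 ≡ 1, so inverse 12.
a ≡ 30·1073·9 + 3·2059·17 + 28·2627·12 = 1277391.
1277391 mod 76183 = 58463.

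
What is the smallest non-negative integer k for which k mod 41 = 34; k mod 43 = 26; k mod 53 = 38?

From k ≡ 34 (mod 41) write k = 34 + 41t. Substituting into k ≡ 26 (mod 43) gives 41t ≡ 35 (mod 43), and since 41⁻¹ ≡ 21 (mod 43), t ≡ 4. Hence k ≡ 34 + 41·4 = 198 (mod 1763).
From k ≡ 198 (mod 1763) write k = 198 + 1763t. Substituting into k ≡ 38 (mod 53) gives 1763t ≡ 52 (mod 53), and since 14⁻¹ ≡ 19 (mod 53), t ≡ 34. Hence k ≡ 198 + 1763·34 = 60140 (mod 93439).

60140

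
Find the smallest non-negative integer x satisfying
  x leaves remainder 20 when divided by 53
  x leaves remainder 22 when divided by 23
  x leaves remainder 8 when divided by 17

9613

From x ≡ 20 (mod 53) write x = 20 + 53t. Substituting into x ≡ 22 (mod 23) gives 53t ≡ 2 (mod 23), and since 7⁻¹ ≡ 10 (mod 23), t ≡ 20. Hence x ≡ 20 + 53·20 = 1080 (mod 1219).
From x ≡ 1080 (mod 1219) write x = 1080 + 1219t. Substituting into x ≡ 8 (mod 17) gives 1219t ≡ 16 (mod 17), and since 12⁻¹ ≡ 10 (mod 17), t ≡ 7. Hence x ≡ 1080 + 1219·7 = 9613 (mod 20723).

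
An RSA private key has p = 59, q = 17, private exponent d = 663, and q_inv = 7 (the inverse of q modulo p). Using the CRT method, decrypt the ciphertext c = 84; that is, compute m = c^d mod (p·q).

d_p = d mod (p−1) = 663 mod 58 = 25; d_q = d mod (q−1) = 7.
m₁ = c^(d_p) mod p: c ≡ 25 (mod 59), and 25^25 mod 59 = 21.
m₂ = c^(d_q) mod q: c ≡ 16 (mod 17), and 16^7 mod 17 = 16.
h = q_inv·(m₁ − m₂) mod p = 7·(21 − 16) mod 59 = 35.
m = m₂ + h·q = 16 + 35·17 = 611.

611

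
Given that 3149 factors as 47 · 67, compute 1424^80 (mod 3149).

1442

Mod 47: 1424 ≡ 14; by Fermat, exponent reduces to 80 mod 46 = 34; 14^34 ≡ 32 (mod 47).
Mod 67: 1424 ≡ 17; by Fermat, exponent reduces to 80 mod 66 = 14; 17^14 ≡ 35 (mod 67).
Combine by CRT: x ≡ 32 (mod 47), x ≡ 35 (mod 67) ⇒ x ≡ 1442 (mod 3149).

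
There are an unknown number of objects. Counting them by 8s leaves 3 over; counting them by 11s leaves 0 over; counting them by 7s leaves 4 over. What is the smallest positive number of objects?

The moduli are pairwise coprime; M = 8·11·7 = 616.
M/8 = 77; 77 ≡ 5 (mod 8); 5·5 ≡ 1, so inverse 5.
M/11 = 56; 56 ≡ 1 (mod 11), inverse 1.
M/7 = 88; 88 ≡ 4 (mod 7); 4·2 ≡ 1, so inverse 2.
N ≡ 3·77·5 + 0·56·1 + 4·88·2 = 1859.
1859 mod 616 = 11.

11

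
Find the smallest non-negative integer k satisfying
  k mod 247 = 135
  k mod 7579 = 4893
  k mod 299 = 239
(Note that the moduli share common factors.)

Combine the congruences pairwise.
gcd(247, 7579) = 13 and 13 | (4893 − 135), so the pair is consistent; merging gives k ≡ 35209 (mod 144001), where 144001 = lcm(247, 7579).
gcd(144001, 299) = 13 and 13 | (239 − 35209), so the pair is consistent; merging gives k ≡ 755214 (mod 3312023), where 3312023 = lcm(144001, 299).
The solution is unique modulo lcm(247, 7579, 299) = 3312023.

755214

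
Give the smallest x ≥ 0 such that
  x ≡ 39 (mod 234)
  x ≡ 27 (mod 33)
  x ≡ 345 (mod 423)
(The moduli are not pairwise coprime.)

gcd(234, 33) = 3 and 3 | (27 − 39), so the pair is consistent; merging gives x ≡ 1677 (mod 2574), where 2574 = lcm(234, 33).
gcd(2574, 423) = 9 and 9 | (345 − 1677), so the pair is consistent; merging gives x ≡ 27417 (mod 120978), where 120978 = lcm(2574, 423).
The solution is unique modulo lcm(234, 33, 423) = 120978.

27417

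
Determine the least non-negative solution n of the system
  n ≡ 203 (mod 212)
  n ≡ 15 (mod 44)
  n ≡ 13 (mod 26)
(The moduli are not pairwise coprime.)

gcd(212, 44) = 4 and 4 | (15 − 203), so the pair is consistent; merging gives n ≡ 1687 (mod 2332), where 2332 = lcm(212, 44).
gcd(2332, 26) = 2 and 2 | (13 − 1687), so the pair is consistent; merging gives n ≡ 27339 (mod 30316), where 30316 = lcm(2332, 26).
The solution is unique modulo lcm(212, 44, 26) = 30316.

27339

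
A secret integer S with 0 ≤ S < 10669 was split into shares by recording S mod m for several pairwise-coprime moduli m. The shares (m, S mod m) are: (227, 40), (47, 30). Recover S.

From S ≡ 40 (mod 227) write S = 40 + 227t. Substituting into S ≡ 30 (mod 47) gives 227t ≡ 37 (mod 47), and since 39⁻¹ ≡ 41 (mod 47), t ≡ 13. Hence S ≡ 40 + 227·13 = 2991 (mod 10669).

2991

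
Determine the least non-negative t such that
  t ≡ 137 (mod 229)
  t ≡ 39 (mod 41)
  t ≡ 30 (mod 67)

350507

From t ≡ 137 (mod 229) write t = 137 + 229s. Substituting into t ≡ 39 (mod 41) gives 229s ≡ 25 (mod 41), and since 24⁻¹ ≡ 12 (mod 41), s ≡ 13. Hence t ≡ 137 + 229·13 = 3114 (mod 9389).
From t ≡ 3114 (mod 9389) write t = 3114 + 9389s. Substituting into t ≡ 30 (mod 67) gives 9389s ≡ 65 (mod 67), and since 9⁻¹ ≡ 15 (mod 67), s ≡ 37. Hence t ≡ 3114 + 9389·37 = 350507 (mod 629063).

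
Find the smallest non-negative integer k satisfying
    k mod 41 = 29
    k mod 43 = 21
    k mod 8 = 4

The moduli are pairwise coprime; N = 41·43·8 = 14104.
N/41 = 344; 344 ≡ 16 (mod 41); 16·18 ≡ 1, so inverse 18.
N/43 = 328; 328 ≡ 27 (mod 43); 27·8 ≡ 1, so inverse 8.
N/8 = 1763; 1763 ≡ 3 (mod 8); 3·3 ≡ 1, so inverse 3.
k ≡ 29·344·18 + 21·328·8 + 4·1763·3 = 255828.
255828 mod 14104 = 1956.

1956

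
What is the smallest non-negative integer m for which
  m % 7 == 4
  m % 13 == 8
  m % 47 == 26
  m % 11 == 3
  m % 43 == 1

862194

From m ≡ 4 (mod 7) write m = 4 + 7t. Substituting into m ≡ 8 (mod 13) gives 7t ≡ 4 (mod 13), and since 7⁻¹ ≡ 2 (mod 13), t ≡ 8. Hence m ≡ 4 + 7·8 = 60 (mod 91).
From m ≡ 60 (mod 91) write m = 60 + 91t. Substituting into m ≡ 26 (mod 47) gives 91t ≡ 13 (mod 47), and since 44⁻¹ ≡ 31 (mod 47), t ≡ 27. Hence m ≡ 60 + 91·27 = 2517 (mod 4277).
From m ≡ 2517 (mod 4277) write m = 2517 + 4277t. Substituting into m ≡ 3 (mod 11) gives 4277t ≡ 5 (mod 11), and since 9⁻¹ ≡ 5 (mod 11), t ≡ 3. Hence m ≡ 2517 + 4277·3 = 15348 (mod 47047).
From m ≡ 15348 (mod 47047) write m = 15348 + 47047t. Substituting into m ≡ 1 (mod 43) gives 47047t ≡ 4 (mod 43), and since 5⁻¹ ≡ 26 (mod 43), t ≡ 18. Hence m ≡ 15348 + 47047·18 = 862194 (mod 2023021).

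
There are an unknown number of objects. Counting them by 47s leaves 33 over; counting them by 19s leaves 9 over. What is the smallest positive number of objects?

503

From N ≡ 33 (mod 47) write N = 33 + 47t. Substituting into N ≡ 9 (mod 19) gives 47t ≡ 14 (mod 19), and since 9⁻¹ ≡ 17 (mod 19), t ≡ 10. Hence N ≡ 33 + 47·10 = 503 (mod 893).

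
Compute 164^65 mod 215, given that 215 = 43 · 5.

64

Mod 43: 164 ≡ 35; by Fermat, exponent reduces to 65 mod 42 = 23; 35^23 ≡ 21 (mod 43).
Mod 5: 164 ≡ 4; by Fermat, exponent reduces to 65 mod 4 = 1; 4^1 ≡ 4 (mod 5).
Combine by CRT: x ≡ 21 (mod 43), x ≡ 4 (mod 5) ⇒ x ≡ 64 (mod 215).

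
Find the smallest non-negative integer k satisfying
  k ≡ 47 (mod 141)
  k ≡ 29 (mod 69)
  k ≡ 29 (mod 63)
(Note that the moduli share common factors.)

Combine the congruences pairwise.
gcd(141, 69) = 3 and 3 | (29 − 47), so the pair is consistent; merging gives k ≡ 2444 (mod 3243), where 3243 = lcm(141, 69).
gcd(3243, 63) = 3 and 3 | (29 − 2444), so the pair is consistent; merging gives k ≡ 47846 (mod 68103), where 68103 = lcm(3243, 63).
The solution is unique modulo lcm(141, 69, 63) = 68103.

47846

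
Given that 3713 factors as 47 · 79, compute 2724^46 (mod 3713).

Mod 47: 2724 ≡ 45; since 46 | 46, by Fermat 45^46 ≡ 1 (mod 47).
Mod 79: 2724 ≡ 38; 38^46 ≡ 65 (mod 79).
Combine by CRT: x ≡ 1 (mod 47), x ≡ 65 (mod 79) ⇒ x ≡ 3620 (mod 3713).

3620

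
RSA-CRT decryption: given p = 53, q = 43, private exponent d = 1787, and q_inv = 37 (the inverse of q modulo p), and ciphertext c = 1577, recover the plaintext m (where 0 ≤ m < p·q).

1438

d_p = d mod (p−1) = 1787 mod 52 = 19; d_q = d mod (q−1) = 23.
m₁ = c^(d_p) mod p: c ≡ 40 (mod 53), and 40^19 mod 53 = 7.
m₂ = c^(d_q) mod q: c ≡ 29 (mod 43), and 29^23 mod 43 = 19.
h = q_inv·(m₁ − m₂) mod p = 37·(7 − 19) mod 53 = 33.
m = m₂ + h·q = 19 + 33·43 = 1438.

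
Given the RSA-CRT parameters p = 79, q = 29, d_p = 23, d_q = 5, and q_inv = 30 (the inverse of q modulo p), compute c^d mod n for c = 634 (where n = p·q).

1731

m₁ = c^(d_p) mod p: c ≡ 2 (mod 79), and 2^23 mod 79 = 72.
m₂ = c^(d_q) mod q: c ≡ 25 (mod 29), and 25^5 mod 29 = 20.
h = q_inv·(m₁ − m₂) mod p = 30·(72 − 20) mod 79 = 59.
m = m₂ + h·q = 20 + 59·29 = 1731.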